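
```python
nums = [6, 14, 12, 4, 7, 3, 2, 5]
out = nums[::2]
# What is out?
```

nums has length 8. The slice nums[::2] selects indices [0, 2, 4, 6] (0->6, 2->12, 4->7, 6->2), giving [6, 12, 7, 2].

[6, 12, 7, 2]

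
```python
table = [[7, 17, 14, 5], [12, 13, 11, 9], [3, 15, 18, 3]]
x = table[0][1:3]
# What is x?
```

table[0] = [7, 17, 14, 5]. table[0] has length 4. The slice table[0][1:3] selects indices [1, 2] (1->17, 2->14), giving [17, 14].

[17, 14]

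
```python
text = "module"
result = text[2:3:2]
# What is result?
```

text has length 6. The slice text[2:3:2] selects indices [2] (2->'d'), giving 'd'.

'd'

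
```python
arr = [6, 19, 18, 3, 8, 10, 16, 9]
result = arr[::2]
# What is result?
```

arr has length 8. The slice arr[::2] selects indices [0, 2, 4, 6] (0->6, 2->18, 4->8, 6->16), giving [6, 18, 8, 16].

[6, 18, 8, 16]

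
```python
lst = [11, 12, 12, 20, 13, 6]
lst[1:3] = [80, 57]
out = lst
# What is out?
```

lst starts as [11, 12, 12, 20, 13, 6] (length 6). The slice lst[1:3] covers indices [1, 2] with values [12, 12]. Replacing that slice with [80, 57] (same length) produces [11, 80, 57, 20, 13, 6].

[11, 80, 57, 20, 13, 6]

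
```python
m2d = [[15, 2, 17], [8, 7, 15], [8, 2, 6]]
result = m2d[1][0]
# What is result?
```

m2d[1] = [8, 7, 15]. Taking column 0 of that row yields 8.

8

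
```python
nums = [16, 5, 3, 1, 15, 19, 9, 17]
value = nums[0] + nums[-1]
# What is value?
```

nums has length 8. nums[0] = 16.
nums has length 8. Negative index -1 maps to positive index 8 + (-1) = 7. nums[7] = 17.
Sum: 16 + 17 = 33.

33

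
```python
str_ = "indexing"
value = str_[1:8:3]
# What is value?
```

str_ has length 8. The slice str_[1:8:3] selects indices [1, 4, 7] (1->'n', 4->'x', 7->'g'), giving 'nxg'.

'nxg'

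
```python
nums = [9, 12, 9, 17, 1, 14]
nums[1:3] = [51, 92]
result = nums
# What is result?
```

nums starts as [9, 12, 9, 17, 1, 14] (length 6). The slice nums[1:3] covers indices [1, 2] with values [12, 9]. Replacing that slice with [51, 92] (same length) produces [9, 51, 92, 17, 1, 14].

[9, 51, 92, 17, 1, 14]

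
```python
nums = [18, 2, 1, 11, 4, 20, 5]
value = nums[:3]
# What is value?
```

nums has length 7. The slice nums[:3] selects indices [0, 1, 2] (0->18, 1->2, 2->1), giving [18, 2, 1].

[18, 2, 1]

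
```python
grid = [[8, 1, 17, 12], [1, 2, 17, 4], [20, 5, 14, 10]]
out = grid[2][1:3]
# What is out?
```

grid[2] = [20, 5, 14, 10]. grid[2] has length 4. The slice grid[2][1:3] selects indices [1, 2] (1->5, 2->14), giving [5, 14].

[5, 14]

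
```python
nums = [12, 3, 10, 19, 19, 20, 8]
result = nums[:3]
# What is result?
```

nums has length 7. The slice nums[:3] selects indices [0, 1, 2] (0->12, 1->3, 2->10), giving [12, 3, 10].

[12, 3, 10]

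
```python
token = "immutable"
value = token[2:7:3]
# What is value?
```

token has length 9. The slice token[2:7:3] selects indices [2, 5] (2->'m', 5->'a'), giving 'ma'.

'ma'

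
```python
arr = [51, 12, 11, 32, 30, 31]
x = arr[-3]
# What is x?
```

arr has length 6. Negative index -3 maps to positive index 6 + (-3) = 3. arr[3] = 32.

32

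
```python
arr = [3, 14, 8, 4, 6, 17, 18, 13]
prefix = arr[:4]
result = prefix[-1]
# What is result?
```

arr has length 8. The slice arr[:4] selects indices [0, 1, 2, 3] (0->3, 1->14, 2->8, 3->4), giving [3, 14, 8, 4]. So prefix = [3, 14, 8, 4]. Then prefix[-1] = 4.

4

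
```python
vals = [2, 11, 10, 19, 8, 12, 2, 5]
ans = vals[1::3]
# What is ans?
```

vals has length 8. The slice vals[1::3] selects indices [1, 4, 7] (1->11, 4->8, 7->5), giving [11, 8, 5].

[11, 8, 5]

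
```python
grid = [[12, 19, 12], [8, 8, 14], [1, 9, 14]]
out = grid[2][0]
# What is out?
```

grid[2] = [1, 9, 14]. Taking column 0 of that row yields 1.

1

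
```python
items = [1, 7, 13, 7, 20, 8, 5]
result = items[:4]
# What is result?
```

items has length 7. The slice items[:4] selects indices [0, 1, 2, 3] (0->1, 1->7, 2->13, 3->7), giving [1, 7, 13, 7].

[1, 7, 13, 7]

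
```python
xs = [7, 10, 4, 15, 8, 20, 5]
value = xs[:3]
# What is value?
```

xs has length 7. The slice xs[:3] selects indices [0, 1, 2] (0->7, 1->10, 2->4), giving [7, 10, 4].

[7, 10, 4]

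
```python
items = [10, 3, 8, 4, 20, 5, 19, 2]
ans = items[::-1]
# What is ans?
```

items has length 8. The slice items[::-1] selects indices [7, 6, 5, 4, 3, 2, 1, 0] (7->2, 6->19, 5->5, 4->20, 3->4, 2->8, 1->3, 0->10), giving [2, 19, 5, 20, 4, 8, 3, 10].

[2, 19, 5, 20, 4, 8, 3, 10]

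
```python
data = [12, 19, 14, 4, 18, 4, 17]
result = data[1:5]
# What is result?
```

data has length 7. The slice data[1:5] selects indices [1, 2, 3, 4] (1->19, 2->14, 3->4, 4->18), giving [19, 14, 4, 18].

[19, 14, 4, 18]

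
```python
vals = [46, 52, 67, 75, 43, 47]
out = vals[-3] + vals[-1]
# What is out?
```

vals has length 6. Negative index -3 maps to positive index 6 + (-3) = 3. vals[3] = 75.
vals has length 6. Negative index -1 maps to positive index 6 + (-1) = 5. vals[5] = 47.
Sum: 75 + 47 = 122.

122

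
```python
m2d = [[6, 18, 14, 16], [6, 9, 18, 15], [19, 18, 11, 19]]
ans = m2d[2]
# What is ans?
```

m2d has 3 rows. Row 2 is [19, 18, 11, 19].

[19, 18, 11, 19]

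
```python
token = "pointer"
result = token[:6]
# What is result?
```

token has length 7. The slice token[:6] selects indices [0, 1, 2, 3, 4, 5] (0->'p', 1->'o', 2->'i', 3->'n', 4->'t', 5->'e'), giving 'pointe'.

'pointe'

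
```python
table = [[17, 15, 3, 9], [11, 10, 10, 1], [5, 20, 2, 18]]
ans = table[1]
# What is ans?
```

table has 3 rows. Row 1 is [11, 10, 10, 1].

[11, 10, 10, 1]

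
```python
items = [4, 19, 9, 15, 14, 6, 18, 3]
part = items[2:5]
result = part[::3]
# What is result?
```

items has length 8. The slice items[2:5] selects indices [2, 3, 4] (2->9, 3->15, 4->14), giving [9, 15, 14]. So part = [9, 15, 14]. part has length 3. The slice part[::3] selects indices [0] (0->9), giving [9].

[9]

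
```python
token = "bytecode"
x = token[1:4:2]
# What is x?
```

token has length 8. The slice token[1:4:2] selects indices [1, 3] (1->'y', 3->'e'), giving 'ye'.

'ye'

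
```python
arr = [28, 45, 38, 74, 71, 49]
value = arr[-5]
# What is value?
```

arr has length 6. Negative index -5 maps to positive index 6 + (-5) = 1. arr[1] = 45.

45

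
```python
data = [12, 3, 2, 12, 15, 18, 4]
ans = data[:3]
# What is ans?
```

data has length 7. The slice data[:3] selects indices [0, 1, 2] (0->12, 1->3, 2->2), giving [12, 3, 2].

[12, 3, 2]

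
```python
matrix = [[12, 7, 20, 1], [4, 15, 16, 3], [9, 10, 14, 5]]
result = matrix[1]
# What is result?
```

matrix has 3 rows. Row 1 is [4, 15, 16, 3].

[4, 15, 16, 3]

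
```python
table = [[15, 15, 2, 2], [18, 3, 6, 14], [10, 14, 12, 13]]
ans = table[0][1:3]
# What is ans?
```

table[0] = [15, 15, 2, 2]. table[0] has length 4. The slice table[0][1:3] selects indices [1, 2] (1->15, 2->2), giving [15, 2].

[15, 2]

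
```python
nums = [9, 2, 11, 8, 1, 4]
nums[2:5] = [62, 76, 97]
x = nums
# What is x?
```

nums starts as [9, 2, 11, 8, 1, 4] (length 6). The slice nums[2:5] covers indices [2, 3, 4] with values [11, 8, 1]. Replacing that slice with [62, 76, 97] (same length) produces [9, 2, 62, 76, 97, 4].

[9, 2, 62, 76, 97, 4]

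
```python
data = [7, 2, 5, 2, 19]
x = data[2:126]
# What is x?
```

data has length 5. The slice data[2:126] selects indices [2, 3, 4] (2->5, 3->2, 4->19), giving [5, 2, 19].

[5, 2, 19]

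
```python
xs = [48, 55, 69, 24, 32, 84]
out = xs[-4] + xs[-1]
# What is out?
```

xs has length 6. Negative index -4 maps to positive index 6 + (-4) = 2. xs[2] = 69.
xs has length 6. Negative index -1 maps to positive index 6 + (-1) = 5. xs[5] = 84.
Sum: 69 + 84 = 153.

153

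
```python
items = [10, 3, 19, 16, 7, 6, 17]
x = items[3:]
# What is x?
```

items has length 7. The slice items[3:] selects indices [3, 4, 5, 6] (3->16, 4->7, 5->6, 6->17), giving [16, 7, 6, 17].

[16, 7, 6, 17]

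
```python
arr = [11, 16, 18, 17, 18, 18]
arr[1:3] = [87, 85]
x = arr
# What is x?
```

arr starts as [11, 16, 18, 17, 18, 18] (length 6). The slice arr[1:3] covers indices [1, 2] with values [16, 18]. Replacing that slice with [87, 85] (same length) produces [11, 87, 85, 17, 18, 18].

[11, 87, 85, 17, 18, 18]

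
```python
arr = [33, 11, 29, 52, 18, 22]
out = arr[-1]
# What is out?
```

arr has length 6. Negative index -1 maps to positive index 6 + (-1) = 5. arr[5] = 22.

22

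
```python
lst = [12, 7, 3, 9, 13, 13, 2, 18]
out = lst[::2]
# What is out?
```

lst has length 8. The slice lst[::2] selects indices [0, 2, 4, 6] (0->12, 2->3, 4->13, 6->2), giving [12, 3, 13, 2].

[12, 3, 13, 2]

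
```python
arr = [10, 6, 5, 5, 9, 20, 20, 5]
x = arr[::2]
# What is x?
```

arr has length 8. The slice arr[::2] selects indices [0, 2, 4, 6] (0->10, 2->5, 4->9, 6->20), giving [10, 5, 9, 20].

[10, 5, 9, 20]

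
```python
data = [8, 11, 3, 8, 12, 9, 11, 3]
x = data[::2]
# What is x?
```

data has length 8. The slice data[::2] selects indices [0, 2, 4, 6] (0->8, 2->3, 4->12, 6->11), giving [8, 3, 12, 11].

[8, 3, 12, 11]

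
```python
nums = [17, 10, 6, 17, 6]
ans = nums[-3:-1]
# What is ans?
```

nums has length 5. The slice nums[-3:-1] selects indices [2, 3] (2->6, 3->17), giving [6, 17].

[6, 17]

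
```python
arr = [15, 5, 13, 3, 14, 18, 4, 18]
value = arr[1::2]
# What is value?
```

arr has length 8. The slice arr[1::2] selects indices [1, 3, 5, 7] (1->5, 3->3, 5->18, 7->18), giving [5, 3, 18, 18].

[5, 3, 18, 18]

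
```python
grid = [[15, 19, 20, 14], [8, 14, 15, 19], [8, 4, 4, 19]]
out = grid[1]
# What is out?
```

grid has 3 rows. Row 1 is [8, 14, 15, 19].

[8, 14, 15, 19]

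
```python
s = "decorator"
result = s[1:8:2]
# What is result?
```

s has length 9. The slice s[1:8:2] selects indices [1, 3, 5, 7] (1->'e', 3->'o', 5->'a', 7->'o'), giving 'eoao'.

'eoao'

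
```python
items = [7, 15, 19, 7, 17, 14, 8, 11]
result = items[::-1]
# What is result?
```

items has length 8. The slice items[::-1] selects indices [7, 6, 5, 4, 3, 2, 1, 0] (7->11, 6->8, 5->14, 4->17, 3->7, 2->19, 1->15, 0->7), giving [11, 8, 14, 17, 7, 19, 15, 7].

[11, 8, 14, 17, 7, 19, 15, 7]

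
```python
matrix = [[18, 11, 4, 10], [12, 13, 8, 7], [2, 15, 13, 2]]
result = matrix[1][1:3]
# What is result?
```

matrix[1] = [12, 13, 8, 7]. matrix[1] has length 4. The slice matrix[1][1:3] selects indices [1, 2] (1->13, 2->8), giving [13, 8].

[13, 8]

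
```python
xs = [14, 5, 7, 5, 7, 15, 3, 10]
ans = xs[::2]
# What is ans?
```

xs has length 8. The slice xs[::2] selects indices [0, 2, 4, 6] (0->14, 2->7, 4->7, 6->3), giving [14, 7, 7, 3].

[14, 7, 7, 3]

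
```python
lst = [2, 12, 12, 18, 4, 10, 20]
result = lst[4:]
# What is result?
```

lst has length 7. The slice lst[4:] selects indices [4, 5, 6] (4->4, 5->10, 6->20), giving [4, 10, 20].

[4, 10, 20]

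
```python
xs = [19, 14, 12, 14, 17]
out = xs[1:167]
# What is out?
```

xs has length 5. The slice xs[1:167] selects indices [1, 2, 3, 4] (1->14, 2->12, 3->14, 4->17), giving [14, 12, 14, 17].

[14, 12, 14, 17]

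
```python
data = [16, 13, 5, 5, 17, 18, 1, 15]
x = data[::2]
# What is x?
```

data has length 8. The slice data[::2] selects indices [0, 2, 4, 6] (0->16, 2->5, 4->17, 6->1), giving [16, 5, 17, 1].

[16, 5, 17, 1]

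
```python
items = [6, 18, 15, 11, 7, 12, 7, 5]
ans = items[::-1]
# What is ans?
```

items has length 8. The slice items[::-1] selects indices [7, 6, 5, 4, 3, 2, 1, 0] (7->5, 6->7, 5->12, 4->7, 3->11, 2->15, 1->18, 0->6), giving [5, 7, 12, 7, 11, 15, 18, 6].

[5, 7, 12, 7, 11, 15, 18, 6]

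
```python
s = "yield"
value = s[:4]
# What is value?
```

s has length 5. The slice s[:4] selects indices [0, 1, 2, 3] (0->'y', 1->'i', 2->'e', 3->'l'), giving 'yiel'.

'yiel'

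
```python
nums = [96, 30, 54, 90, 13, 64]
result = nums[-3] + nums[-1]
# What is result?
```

nums has length 6. Negative index -3 maps to positive index 6 + (-3) = 3. nums[3] = 90.
nums has length 6. Negative index -1 maps to positive index 6 + (-1) = 5. nums[5] = 64.
Sum: 90 + 64 = 154.

154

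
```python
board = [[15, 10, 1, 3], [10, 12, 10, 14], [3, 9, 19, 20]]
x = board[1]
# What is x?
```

board has 3 rows. Row 1 is [10, 12, 10, 14].

[10, 12, 10, 14]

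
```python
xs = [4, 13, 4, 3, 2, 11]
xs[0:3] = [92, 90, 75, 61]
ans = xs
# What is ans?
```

xs starts as [4, 13, 4, 3, 2, 11] (length 6). The slice xs[0:3] covers indices [0, 1, 2] with values [4, 13, 4]. Replacing that slice with [92, 90, 75, 61] (different length) produces [92, 90, 75, 61, 3, 2, 11].

[92, 90, 75, 61, 3, 2, 11]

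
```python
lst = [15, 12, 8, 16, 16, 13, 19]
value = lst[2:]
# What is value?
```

lst has length 7. The slice lst[2:] selects indices [2, 3, 4, 5, 6] (2->8, 3->16, 4->16, 5->13, 6->19), giving [8, 16, 16, 13, 19].

[8, 16, 16, 13, 19]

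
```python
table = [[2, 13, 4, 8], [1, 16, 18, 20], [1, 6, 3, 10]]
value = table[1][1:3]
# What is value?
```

table[1] = [1, 16, 18, 20]. table[1] has length 4. The slice table[1][1:3] selects indices [1, 2] (1->16, 2->18), giving [16, 18].

[16, 18]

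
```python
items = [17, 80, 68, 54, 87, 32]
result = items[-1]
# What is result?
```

items has length 6. Negative index -1 maps to positive index 6 + (-1) = 5. items[5] = 32.

32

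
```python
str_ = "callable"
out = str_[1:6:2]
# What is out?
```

str_ has length 8. The slice str_[1:6:2] selects indices [1, 3, 5] (1->'a', 3->'l', 5->'b'), giving 'alb'.

'alb'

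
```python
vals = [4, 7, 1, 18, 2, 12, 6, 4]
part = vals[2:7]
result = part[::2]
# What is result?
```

vals has length 8. The slice vals[2:7] selects indices [2, 3, 4, 5, 6] (2->1, 3->18, 4->2, 5->12, 6->6), giving [1, 18, 2, 12, 6]. So part = [1, 18, 2, 12, 6]. part has length 5. The slice part[::2] selects indices [0, 2, 4] (0->1, 2->2, 4->6), giving [1, 2, 6].

[1, 2, 6]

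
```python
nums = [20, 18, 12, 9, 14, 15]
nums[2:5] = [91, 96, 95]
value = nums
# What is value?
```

nums starts as [20, 18, 12, 9, 14, 15] (length 6). The slice nums[2:5] covers indices [2, 3, 4] with values [12, 9, 14]. Replacing that slice with [91, 96, 95] (same length) produces [20, 18, 91, 96, 95, 15].

[20, 18, 91, 96, 95, 15]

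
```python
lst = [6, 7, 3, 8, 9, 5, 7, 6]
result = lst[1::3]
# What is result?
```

lst has length 8. The slice lst[1::3] selects indices [1, 4, 7] (1->7, 4->9, 7->6), giving [7, 9, 6].

[7, 9, 6]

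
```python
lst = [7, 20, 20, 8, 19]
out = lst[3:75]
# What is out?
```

lst has length 5. The slice lst[3:75] selects indices [3, 4] (3->8, 4->19), giving [8, 19].

[8, 19]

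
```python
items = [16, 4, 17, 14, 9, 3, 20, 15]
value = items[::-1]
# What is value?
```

items has length 8. The slice items[::-1] selects indices [7, 6, 5, 4, 3, 2, 1, 0] (7->15, 6->20, 5->3, 4->9, 3->14, 2->17, 1->4, 0->16), giving [15, 20, 3, 9, 14, 17, 4, 16].

[15, 20, 3, 9, 14, 17, 4, 16]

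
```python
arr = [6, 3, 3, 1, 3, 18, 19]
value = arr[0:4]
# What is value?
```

arr has length 7. The slice arr[0:4] selects indices [0, 1, 2, 3] (0->6, 1->3, 2->3, 3->1), giving [6, 3, 3, 1].

[6, 3, 3, 1]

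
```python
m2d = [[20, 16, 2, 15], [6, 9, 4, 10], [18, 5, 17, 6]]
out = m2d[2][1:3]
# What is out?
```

m2d[2] = [18, 5, 17, 6]. m2d[2] has length 4. The slice m2d[2][1:3] selects indices [1, 2] (1->5, 2->17), giving [5, 17].

[5, 17]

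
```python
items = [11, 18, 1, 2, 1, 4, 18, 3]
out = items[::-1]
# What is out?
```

items has length 8. The slice items[::-1] selects indices [7, 6, 5, 4, 3, 2, 1, 0] (7->3, 6->18, 5->4, 4->1, 3->2, 2->1, 1->18, 0->11), giving [3, 18, 4, 1, 2, 1, 18, 11].

[3, 18, 4, 1, 2, 1, 18, 11]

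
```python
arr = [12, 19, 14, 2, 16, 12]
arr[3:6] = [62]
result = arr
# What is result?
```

arr starts as [12, 19, 14, 2, 16, 12] (length 6). The slice arr[3:6] covers indices [3, 4, 5] with values [2, 16, 12]. Replacing that slice with [62] (different length) produces [12, 19, 14, 62].

[12, 19, 14, 62]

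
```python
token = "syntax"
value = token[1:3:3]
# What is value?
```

token has length 6. The slice token[1:3:3] selects indices [1] (1->'y'), giving 'y'.

'y'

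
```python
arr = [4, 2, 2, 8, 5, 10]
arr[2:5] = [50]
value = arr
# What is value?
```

arr starts as [4, 2, 2, 8, 5, 10] (length 6). The slice arr[2:5] covers indices [2, 3, 4] with values [2, 8, 5]. Replacing that slice with [50] (different length) produces [4, 2, 50, 10].

[4, 2, 50, 10]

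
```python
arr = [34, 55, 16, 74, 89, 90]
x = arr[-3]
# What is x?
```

arr has length 6. Negative index -3 maps to positive index 6 + (-3) = 3. arr[3] = 74.

74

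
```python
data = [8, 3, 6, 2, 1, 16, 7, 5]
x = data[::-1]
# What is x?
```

data has length 8. The slice data[::-1] selects indices [7, 6, 5, 4, 3, 2, 1, 0] (7->5, 6->7, 5->16, 4->1, 3->2, 2->6, 1->3, 0->8), giving [5, 7, 16, 1, 2, 6, 3, 8].

[5, 7, 16, 1, 2, 6, 3, 8]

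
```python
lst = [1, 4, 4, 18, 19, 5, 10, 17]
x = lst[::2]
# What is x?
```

lst has length 8. The slice lst[::2] selects indices [0, 2, 4, 6] (0->1, 2->4, 4->19, 6->10), giving [1, 4, 19, 10].

[1, 4, 19, 10]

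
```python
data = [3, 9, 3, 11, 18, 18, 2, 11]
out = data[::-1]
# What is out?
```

data has length 8. The slice data[::-1] selects indices [7, 6, 5, 4, 3, 2, 1, 0] (7->11, 6->2, 5->18, 4->18, 3->11, 2->3, 1->9, 0->3), giving [11, 2, 18, 18, 11, 3, 9, 3].

[11, 2, 18, 18, 11, 3, 9, 3]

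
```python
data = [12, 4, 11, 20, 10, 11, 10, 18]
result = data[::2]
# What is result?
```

data has length 8. The slice data[::2] selects indices [0, 2, 4, 6] (0->12, 2->11, 4->10, 6->10), giving [12, 11, 10, 10].

[12, 11, 10, 10]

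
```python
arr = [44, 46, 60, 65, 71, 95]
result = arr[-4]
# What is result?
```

arr has length 6. Negative index -4 maps to positive index 6 + (-4) = 2. arr[2] = 60.

60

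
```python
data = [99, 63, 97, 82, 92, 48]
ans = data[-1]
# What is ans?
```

data has length 6. Negative index -1 maps to positive index 6 + (-1) = 5. data[5] = 48.

48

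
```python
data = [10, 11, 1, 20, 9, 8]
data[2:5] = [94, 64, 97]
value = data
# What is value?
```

data starts as [10, 11, 1, 20, 9, 8] (length 6). The slice data[2:5] covers indices [2, 3, 4] with values [1, 20, 9]. Replacing that slice with [94, 64, 97] (same length) produces [10, 11, 94, 64, 97, 8].

[10, 11, 94, 64, 97, 8]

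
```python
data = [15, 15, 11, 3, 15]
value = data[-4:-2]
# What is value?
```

data has length 5. The slice data[-4:-2] selects indices [1, 2] (1->15, 2->11), giving [15, 11].

[15, 11]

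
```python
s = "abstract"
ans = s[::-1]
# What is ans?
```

s has length 8. The slice s[::-1] selects indices [7, 6, 5, 4, 3, 2, 1, 0] (7->'t', 6->'c', 5->'a', 4->'r', 3->'t', 2->'s', 1->'b', 0->'a'), giving 'tcartsba'.

'tcartsba'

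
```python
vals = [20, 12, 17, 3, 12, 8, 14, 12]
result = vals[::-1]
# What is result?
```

vals has length 8. The slice vals[::-1] selects indices [7, 6, 5, 4, 3, 2, 1, 0] (7->12, 6->14, 5->8, 4->12, 3->3, 2->17, 1->12, 0->20), giving [12, 14, 8, 12, 3, 17, 12, 20].

[12, 14, 8, 12, 3, 17, 12, 20]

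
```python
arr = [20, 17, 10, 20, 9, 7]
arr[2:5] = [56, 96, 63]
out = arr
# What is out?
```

arr starts as [20, 17, 10, 20, 9, 7] (length 6). The slice arr[2:5] covers indices [2, 3, 4] with values [10, 20, 9]. Replacing that slice with [56, 96, 63] (same length) produces [20, 17, 56, 96, 63, 7].

[20, 17, 56, 96, 63, 7]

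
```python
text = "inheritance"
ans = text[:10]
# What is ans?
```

text has length 11. The slice text[:10] selects indices [0, 1, 2, 3, 4, 5, 6, 7, 8, 9] (0->'i', 1->'n', 2->'h', 3->'e', 4->'r', 5->'i', 6->'t', 7->'a', 8->'n', 9->'c'), giving 'inheritanc'.

'inheritanc'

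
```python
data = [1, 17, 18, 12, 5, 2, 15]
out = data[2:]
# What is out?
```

data has length 7. The slice data[2:] selects indices [2, 3, 4, 5, 6] (2->18, 3->12, 4->5, 5->2, 6->15), giving [18, 12, 5, 2, 15].

[18, 12, 5, 2, 15]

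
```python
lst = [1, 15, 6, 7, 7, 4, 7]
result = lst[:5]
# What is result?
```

lst has length 7. The slice lst[:5] selects indices [0, 1, 2, 3, 4] (0->1, 1->15, 2->6, 3->7, 4->7), giving [1, 15, 6, 7, 7].

[1, 15, 6, 7, 7]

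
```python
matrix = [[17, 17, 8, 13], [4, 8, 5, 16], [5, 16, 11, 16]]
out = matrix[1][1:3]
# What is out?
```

matrix[1] = [4, 8, 5, 16]. matrix[1] has length 4. The slice matrix[1][1:3] selects indices [1, 2] (1->8, 2->5), giving [8, 5].

[8, 5]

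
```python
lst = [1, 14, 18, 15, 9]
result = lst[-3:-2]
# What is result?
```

lst has length 5. The slice lst[-3:-2] selects indices [2] (2->18), giving [18].

[18]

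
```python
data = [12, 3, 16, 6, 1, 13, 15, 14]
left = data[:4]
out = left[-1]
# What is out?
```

data has length 8. The slice data[:4] selects indices [0, 1, 2, 3] (0->12, 1->3, 2->16, 3->6), giving [12, 3, 16, 6]. So left = [12, 3, 16, 6]. Then left[-1] = 6.

6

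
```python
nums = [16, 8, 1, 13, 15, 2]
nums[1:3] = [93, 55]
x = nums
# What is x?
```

nums starts as [16, 8, 1, 13, 15, 2] (length 6). The slice nums[1:3] covers indices [1, 2] with values [8, 1]. Replacing that slice with [93, 55] (same length) produces [16, 93, 55, 13, 15, 2].

[16, 93, 55, 13, 15, 2]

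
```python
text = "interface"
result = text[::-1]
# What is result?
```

text has length 9. The slice text[::-1] selects indices [8, 7, 6, 5, 4, 3, 2, 1, 0] (8->'e', 7->'c', 6->'a', 5->'f', 4->'r', 3->'e', 2->'t', 1->'n', 0->'i'), giving 'ecafretni'.

'ecafretni'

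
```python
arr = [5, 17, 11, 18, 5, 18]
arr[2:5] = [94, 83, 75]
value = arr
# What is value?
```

arr starts as [5, 17, 11, 18, 5, 18] (length 6). The slice arr[2:5] covers indices [2, 3, 4] with values [11, 18, 5]. Replacing that slice with [94, 83, 75] (same length) produces [5, 17, 94, 83, 75, 18].

[5, 17, 94, 83, 75, 18]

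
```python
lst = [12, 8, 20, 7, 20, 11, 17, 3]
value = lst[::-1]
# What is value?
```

lst has length 8. The slice lst[::-1] selects indices [7, 6, 5, 4, 3, 2, 1, 0] (7->3, 6->17, 5->11, 4->20, 3->7, 2->20, 1->8, 0->12), giving [3, 17, 11, 20, 7, 20, 8, 12].

[3, 17, 11, 20, 7, 20, 8, 12]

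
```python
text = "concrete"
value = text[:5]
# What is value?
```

text has length 8. The slice text[:5] selects indices [0, 1, 2, 3, 4] (0->'c', 1->'o', 2->'n', 3->'c', 4->'r'), giving 'concr'.

'concr'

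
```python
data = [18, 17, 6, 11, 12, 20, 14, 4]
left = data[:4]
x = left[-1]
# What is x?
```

data has length 8. The slice data[:4] selects indices [0, 1, 2, 3] (0->18, 1->17, 2->6, 3->11), giving [18, 17, 6, 11]. So left = [18, 17, 6, 11]. Then left[-1] = 11.

11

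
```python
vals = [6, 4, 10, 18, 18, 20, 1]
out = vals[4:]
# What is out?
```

vals has length 7. The slice vals[4:] selects indices [4, 5, 6] (4->18, 5->20, 6->1), giving [18, 20, 1].

[18, 20, 1]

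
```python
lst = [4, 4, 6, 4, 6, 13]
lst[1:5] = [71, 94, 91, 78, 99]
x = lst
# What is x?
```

lst starts as [4, 4, 6, 4, 6, 13] (length 6). The slice lst[1:5] covers indices [1, 2, 3, 4] with values [4, 6, 4, 6]. Replacing that slice with [71, 94, 91, 78, 99] (different length) produces [4, 71, 94, 91, 78, 99, 13].

[4, 71, 94, 91, 78, 99, 13]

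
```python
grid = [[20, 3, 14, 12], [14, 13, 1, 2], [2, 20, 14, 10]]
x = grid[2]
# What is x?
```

grid has 3 rows. Row 2 is [2, 20, 14, 10].

[2, 20, 14, 10]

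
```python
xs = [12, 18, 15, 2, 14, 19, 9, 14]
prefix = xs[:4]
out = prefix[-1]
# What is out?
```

xs has length 8. The slice xs[:4] selects indices [0, 1, 2, 3] (0->12, 1->18, 2->15, 3->2), giving [12, 18, 15, 2]. So prefix = [12, 18, 15, 2]. Then prefix[-1] = 2.

2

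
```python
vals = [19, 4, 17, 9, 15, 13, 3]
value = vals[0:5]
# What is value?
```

vals has length 7. The slice vals[0:5] selects indices [0, 1, 2, 3, 4] (0->19, 1->4, 2->17, 3->9, 4->15), giving [19, 4, 17, 9, 15].

[19, 4, 17, 9, 15]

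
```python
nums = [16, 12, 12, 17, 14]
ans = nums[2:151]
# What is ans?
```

nums has length 5. The slice nums[2:151] selects indices [2, 3, 4] (2->12, 3->17, 4->14), giving [12, 17, 14].

[12, 17, 14]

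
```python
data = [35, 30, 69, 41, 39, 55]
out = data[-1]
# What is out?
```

data has length 6. Negative index -1 maps to positive index 6 + (-1) = 5. data[5] = 55.

55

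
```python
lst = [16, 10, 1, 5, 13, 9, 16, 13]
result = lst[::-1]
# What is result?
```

lst has length 8. The slice lst[::-1] selects indices [7, 6, 5, 4, 3, 2, 1, 0] (7->13, 6->16, 5->9, 4->13, 3->5, 2->1, 1->10, 0->16), giving [13, 16, 9, 13, 5, 1, 10, 16].

[13, 16, 9, 13, 5, 1, 10, 16]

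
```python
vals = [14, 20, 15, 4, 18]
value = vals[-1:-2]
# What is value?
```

vals has length 5. The slice vals[-1:-2] resolves to an empty index range, so the result is [].

[]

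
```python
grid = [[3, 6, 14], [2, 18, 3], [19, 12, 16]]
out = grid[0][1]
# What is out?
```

grid[0] = [3, 6, 14]. Taking column 1 of that row yields 6.

6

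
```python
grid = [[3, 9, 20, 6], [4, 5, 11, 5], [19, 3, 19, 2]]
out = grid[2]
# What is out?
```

grid has 3 rows. Row 2 is [19, 3, 19, 2].

[19, 3, 19, 2]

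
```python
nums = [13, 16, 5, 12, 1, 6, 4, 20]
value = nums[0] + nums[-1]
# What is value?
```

nums has length 8. nums[0] = 13.
nums has length 8. Negative index -1 maps to positive index 8 + (-1) = 7. nums[7] = 20.
Sum: 13 + 20 = 33.

33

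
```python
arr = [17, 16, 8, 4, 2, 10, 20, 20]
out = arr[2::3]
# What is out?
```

arr has length 8. The slice arr[2::3] selects indices [2, 5] (2->8, 5->10), giving [8, 10].

[8, 10]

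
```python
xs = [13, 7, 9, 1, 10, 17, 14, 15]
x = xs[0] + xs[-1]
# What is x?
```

xs has length 8. xs[0] = 13.
xs has length 8. Negative index -1 maps to positive index 8 + (-1) = 7. xs[7] = 15.
Sum: 13 + 15 = 28.

28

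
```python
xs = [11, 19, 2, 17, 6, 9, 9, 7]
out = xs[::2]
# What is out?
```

xs has length 8. The slice xs[::2] selects indices [0, 2, 4, 6] (0->11, 2->2, 4->6, 6->9), giving [11, 2, 6, 9].

[11, 2, 6, 9]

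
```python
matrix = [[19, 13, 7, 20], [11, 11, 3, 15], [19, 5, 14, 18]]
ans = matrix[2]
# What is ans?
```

matrix has 3 rows. Row 2 is [19, 5, 14, 18].

[19, 5, 14, 18]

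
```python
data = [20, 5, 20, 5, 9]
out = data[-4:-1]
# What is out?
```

data has length 5. The slice data[-4:-1] selects indices [1, 2, 3] (1->5, 2->20, 3->5), giving [5, 20, 5].

[5, 20, 5]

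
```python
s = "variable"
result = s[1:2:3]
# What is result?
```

s has length 8. The slice s[1:2:3] selects indices [1] (1->'a'), giving 'a'.

'a'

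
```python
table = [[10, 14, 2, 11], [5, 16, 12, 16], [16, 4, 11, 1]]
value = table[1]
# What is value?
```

table has 3 rows. Row 1 is [5, 16, 12, 16].

[5, 16, 12, 16]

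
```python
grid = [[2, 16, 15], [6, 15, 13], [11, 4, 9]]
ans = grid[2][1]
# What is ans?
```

grid[2] = [11, 4, 9]. Taking column 1 of that row yields 4.

4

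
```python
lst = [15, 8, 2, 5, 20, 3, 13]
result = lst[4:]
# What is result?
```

lst has length 7. The slice lst[4:] selects indices [4, 5, 6] (4->20, 5->3, 6->13), giving [20, 3, 13].

[20, 3, 13]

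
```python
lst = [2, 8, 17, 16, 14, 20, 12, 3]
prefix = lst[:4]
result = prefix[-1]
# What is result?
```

lst has length 8. The slice lst[:4] selects indices [0, 1, 2, 3] (0->2, 1->8, 2->17, 3->16), giving [2, 8, 17, 16]. So prefix = [2, 8, 17, 16]. Then prefix[-1] = 16.

16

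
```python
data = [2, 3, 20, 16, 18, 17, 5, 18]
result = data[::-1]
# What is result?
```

data has length 8. The slice data[::-1] selects indices [7, 6, 5, 4, 3, 2, 1, 0] (7->18, 6->5, 5->17, 4->18, 3->16, 2->20, 1->3, 0->2), giving [18, 5, 17, 18, 16, 20, 3, 2].

[18, 5, 17, 18, 16, 20, 3, 2]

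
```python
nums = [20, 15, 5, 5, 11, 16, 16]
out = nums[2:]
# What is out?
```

nums has length 7. The slice nums[2:] selects indices [2, 3, 4, 5, 6] (2->5, 3->5, 4->11, 5->16, 6->16), giving [5, 5, 11, 16, 16].

[5, 5, 11, 16, 16]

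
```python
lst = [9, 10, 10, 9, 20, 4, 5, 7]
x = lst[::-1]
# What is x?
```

lst has length 8. The slice lst[::-1] selects indices [7, 6, 5, 4, 3, 2, 1, 0] (7->7, 6->5, 5->4, 4->20, 3->9, 2->10, 1->10, 0->9), giving [7, 5, 4, 20, 9, 10, 10, 9].

[7, 5, 4, 20, 9, 10, 10, 9]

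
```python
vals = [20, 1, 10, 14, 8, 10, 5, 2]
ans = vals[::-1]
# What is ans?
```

vals has length 8. The slice vals[::-1] selects indices [7, 6, 5, 4, 3, 2, 1, 0] (7->2, 6->5, 5->10, 4->8, 3->14, 2->10, 1->1, 0->20), giving [2, 5, 10, 8, 14, 10, 1, 20].

[2, 5, 10, 8, 14, 10, 1, 20]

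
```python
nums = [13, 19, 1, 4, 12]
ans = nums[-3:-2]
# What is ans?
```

nums has length 5. The slice nums[-3:-2] selects indices [2] (2->1), giving [1].

[1]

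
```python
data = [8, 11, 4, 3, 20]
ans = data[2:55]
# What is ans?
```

data has length 5. The slice data[2:55] selects indices [2, 3, 4] (2->4, 3->3, 4->20), giving [4, 3, 20].

[4, 3, 20]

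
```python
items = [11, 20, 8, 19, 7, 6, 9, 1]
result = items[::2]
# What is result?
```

items has length 8. The slice items[::2] selects indices [0, 2, 4, 6] (0->11, 2->8, 4->7, 6->9), giving [11, 8, 7, 9].

[11, 8, 7, 9]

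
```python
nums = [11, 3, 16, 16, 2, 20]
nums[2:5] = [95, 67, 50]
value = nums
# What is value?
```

nums starts as [11, 3, 16, 16, 2, 20] (length 6). The slice nums[2:5] covers indices [2, 3, 4] with values [16, 16, 2]. Replacing that slice with [95, 67, 50] (same length) produces [11, 3, 95, 67, 50, 20].

[11, 3, 95, 67, 50, 20]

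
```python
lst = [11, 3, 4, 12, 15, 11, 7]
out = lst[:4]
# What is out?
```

lst has length 7. The slice lst[:4] selects indices [0, 1, 2, 3] (0->11, 1->3, 2->4, 3->12), giving [11, 3, 4, 12].

[11, 3, 4, 12]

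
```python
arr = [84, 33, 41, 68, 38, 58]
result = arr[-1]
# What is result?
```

arr has length 6. Negative index -1 maps to positive index 6 + (-1) = 5. arr[5] = 58.

58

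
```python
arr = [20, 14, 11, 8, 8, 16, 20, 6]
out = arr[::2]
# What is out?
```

arr has length 8. The slice arr[::2] selects indices [0, 2, 4, 6] (0->20, 2->11, 4->8, 6->20), giving [20, 11, 8, 20].

[20, 11, 8, 20]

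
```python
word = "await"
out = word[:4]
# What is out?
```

word has length 5. The slice word[:4] selects indices [0, 1, 2, 3] (0->'a', 1->'w', 2->'a', 3->'i'), giving 'awai'.

'awai'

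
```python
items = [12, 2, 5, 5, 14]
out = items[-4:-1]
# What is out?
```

items has length 5. The slice items[-4:-1] selects indices [1, 2, 3] (1->2, 2->5, 3->5), giving [2, 5, 5].

[2, 5, 5]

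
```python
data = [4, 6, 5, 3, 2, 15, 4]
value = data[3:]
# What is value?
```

data has length 7. The slice data[3:] selects indices [3, 4, 5, 6] (3->3, 4->2, 5->15, 6->4), giving [3, 2, 15, 4].

[3, 2, 15, 4]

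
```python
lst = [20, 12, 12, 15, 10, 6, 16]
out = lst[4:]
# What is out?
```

lst has length 7. The slice lst[4:] selects indices [4, 5, 6] (4->10, 5->6, 6->16), giving [10, 6, 16].

[10, 6, 16]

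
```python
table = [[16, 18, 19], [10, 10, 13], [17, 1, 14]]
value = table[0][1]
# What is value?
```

table[0] = [16, 18, 19]. Taking column 1 of that row yields 18.

18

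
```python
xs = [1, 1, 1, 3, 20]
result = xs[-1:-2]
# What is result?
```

xs has length 5. The slice xs[-1:-2] resolves to an empty index range, so the result is [].

[]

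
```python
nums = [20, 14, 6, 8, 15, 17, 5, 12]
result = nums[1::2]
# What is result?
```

nums has length 8. The slice nums[1::2] selects indices [1, 3, 5, 7] (1->14, 3->8, 5->17, 7->12), giving [14, 8, 17, 12].

[14, 8, 17, 12]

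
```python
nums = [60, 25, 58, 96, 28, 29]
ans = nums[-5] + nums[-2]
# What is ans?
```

nums has length 6. Negative index -5 maps to positive index 6 + (-5) = 1. nums[1] = 25.
nums has length 6. Negative index -2 maps to positive index 6 + (-2) = 4. nums[4] = 28.
Sum: 25 + 28 = 53.

53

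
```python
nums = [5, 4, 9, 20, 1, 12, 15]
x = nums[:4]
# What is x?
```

nums has length 7. The slice nums[:4] selects indices [0, 1, 2, 3] (0->5, 1->4, 2->9, 3->20), giving [5, 4, 9, 20].

[5, 4, 9, 20]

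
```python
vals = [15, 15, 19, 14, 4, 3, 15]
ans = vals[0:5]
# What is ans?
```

vals has length 7. The slice vals[0:5] selects indices [0, 1, 2, 3, 4] (0->15, 1->15, 2->19, 3->14, 4->4), giving [15, 15, 19, 14, 4].

[15, 15, 19, 14, 4]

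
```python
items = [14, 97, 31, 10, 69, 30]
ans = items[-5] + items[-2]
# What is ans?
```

items has length 6. Negative index -5 maps to positive index 6 + (-5) = 1. items[1] = 97.
items has length 6. Negative index -2 maps to positive index 6 + (-2) = 4. items[4] = 69.
Sum: 97 + 69 = 166.

166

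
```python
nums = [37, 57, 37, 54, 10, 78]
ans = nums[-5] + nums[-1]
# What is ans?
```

nums has length 6. Negative index -5 maps to positive index 6 + (-5) = 1. nums[1] = 57.
nums has length 6. Negative index -1 maps to positive index 6 + (-1) = 5. nums[5] = 78.
Sum: 57 + 78 = 135.

135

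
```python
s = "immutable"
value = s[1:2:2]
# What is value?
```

s has length 9. The slice s[1:2:2] selects indices [1] (1->'m'), giving 'm'.

'm'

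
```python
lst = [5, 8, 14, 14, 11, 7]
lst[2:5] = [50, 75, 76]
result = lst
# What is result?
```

lst starts as [5, 8, 14, 14, 11, 7] (length 6). The slice lst[2:5] covers indices [2, 3, 4] with values [14, 14, 11]. Replacing that slice with [50, 75, 76] (same length) produces [5, 8, 50, 75, 76, 7].

[5, 8, 50, 75, 76, 7]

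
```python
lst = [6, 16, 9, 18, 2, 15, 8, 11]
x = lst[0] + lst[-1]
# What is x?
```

lst has length 8. lst[0] = 6.
lst has length 8. Negative index -1 maps to positive index 8 + (-1) = 7. lst[7] = 11.
Sum: 6 + 11 = 17.

17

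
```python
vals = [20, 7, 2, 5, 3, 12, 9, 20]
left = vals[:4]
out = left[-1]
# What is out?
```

vals has length 8. The slice vals[:4] selects indices [0, 1, 2, 3] (0->20, 1->7, 2->2, 3->5), giving [20, 7, 2, 5]. So left = [20, 7, 2, 5]. Then left[-1] = 5.

5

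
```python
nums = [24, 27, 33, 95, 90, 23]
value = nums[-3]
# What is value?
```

nums has length 6. Negative index -3 maps to positive index 6 + (-3) = 3. nums[3] = 95.

95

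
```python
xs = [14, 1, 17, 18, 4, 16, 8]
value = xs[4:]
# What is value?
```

xs has length 7. The slice xs[4:] selects indices [4, 5, 6] (4->4, 5->16, 6->8), giving [4, 16, 8].

[4, 16, 8]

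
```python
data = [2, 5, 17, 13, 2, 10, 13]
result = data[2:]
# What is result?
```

data has length 7. The slice data[2:] selects indices [2, 3, 4, 5, 6] (2->17, 3->13, 4->2, 5->10, 6->13), giving [17, 13, 2, 10, 13].

[17, 13, 2, 10, 13]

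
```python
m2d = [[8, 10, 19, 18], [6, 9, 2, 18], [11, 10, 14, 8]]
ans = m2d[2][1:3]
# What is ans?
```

m2d[2] = [11, 10, 14, 8]. m2d[2] has length 4. The slice m2d[2][1:3] selects indices [1, 2] (1->10, 2->14), giving [10, 14].

[10, 14]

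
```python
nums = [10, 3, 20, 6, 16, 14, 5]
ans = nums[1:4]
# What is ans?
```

nums has length 7. The slice nums[1:4] selects indices [1, 2, 3] (1->3, 2->20, 3->6), giving [3, 20, 6].

[3, 20, 6]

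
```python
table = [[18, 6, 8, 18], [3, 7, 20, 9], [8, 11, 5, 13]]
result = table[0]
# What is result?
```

table has 3 rows. Row 0 is [18, 6, 8, 18].

[18, 6, 8, 18]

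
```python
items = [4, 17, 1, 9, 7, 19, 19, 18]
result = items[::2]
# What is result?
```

items has length 8. The slice items[::2] selects indices [0, 2, 4, 6] (0->4, 2->1, 4->7, 6->19), giving [4, 1, 7, 19].

[4, 1, 7, 19]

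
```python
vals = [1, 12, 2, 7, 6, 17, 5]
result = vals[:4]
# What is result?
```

vals has length 7. The slice vals[:4] selects indices [0, 1, 2, 3] (0->1, 1->12, 2->2, 3->7), giving [1, 12, 2, 7].

[1, 12, 2, 7]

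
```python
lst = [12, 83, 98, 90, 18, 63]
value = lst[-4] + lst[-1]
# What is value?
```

lst has length 6. Negative index -4 maps to positive index 6 + (-4) = 2. lst[2] = 98.
lst has length 6. Negative index -1 maps to positive index 6 + (-1) = 5. lst[5] = 63.
Sum: 98 + 63 = 161.

161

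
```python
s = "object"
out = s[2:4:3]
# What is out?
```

s has length 6. The slice s[2:4:3] selects indices [2] (2->'j'), giving 'j'.

'j'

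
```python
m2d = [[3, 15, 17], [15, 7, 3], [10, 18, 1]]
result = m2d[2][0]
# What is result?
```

m2d[2] = [10, 18, 1]. Taking column 0 of that row yields 10.

10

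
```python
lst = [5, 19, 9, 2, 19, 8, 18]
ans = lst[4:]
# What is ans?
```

lst has length 7. The slice lst[4:] selects indices [4, 5, 6] (4->19, 5->8, 6->18), giving [19, 8, 18].

[19, 8, 18]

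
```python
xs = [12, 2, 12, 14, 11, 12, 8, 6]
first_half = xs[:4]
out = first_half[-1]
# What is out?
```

xs has length 8. The slice xs[:4] selects indices [0, 1, 2, 3] (0->12, 1->2, 2->12, 3->14), giving [12, 2, 12, 14]. So first_half = [12, 2, 12, 14]. Then first_half[-1] = 14.

14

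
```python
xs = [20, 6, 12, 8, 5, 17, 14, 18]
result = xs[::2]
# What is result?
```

xs has length 8. The slice xs[::2] selects indices [0, 2, 4, 6] (0->20, 2->12, 4->5, 6->14), giving [20, 12, 5, 14].

[20, 12, 5, 14]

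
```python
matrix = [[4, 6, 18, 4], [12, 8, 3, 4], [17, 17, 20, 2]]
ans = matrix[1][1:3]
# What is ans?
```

matrix[1] = [12, 8, 3, 4]. matrix[1] has length 4. The slice matrix[1][1:3] selects indices [1, 2] (1->8, 2->3), giving [8, 3].

[8, 3]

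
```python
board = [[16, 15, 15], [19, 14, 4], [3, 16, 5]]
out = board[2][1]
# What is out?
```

board[2] = [3, 16, 5]. Taking column 1 of that row yields 16.

16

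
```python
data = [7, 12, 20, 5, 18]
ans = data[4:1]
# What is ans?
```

data has length 5. The slice data[4:1] resolves to an empty index range, so the result is [].

[]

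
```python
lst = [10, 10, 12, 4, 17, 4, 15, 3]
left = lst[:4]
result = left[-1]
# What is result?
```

lst has length 8. The slice lst[:4] selects indices [0, 1, 2, 3] (0->10, 1->10, 2->12, 3->4), giving [10, 10, 12, 4]. So left = [10, 10, 12, 4]. Then left[-1] = 4.

4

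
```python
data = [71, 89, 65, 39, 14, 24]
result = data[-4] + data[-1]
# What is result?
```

data has length 6. Negative index -4 maps to positive index 6 + (-4) = 2. data[2] = 65.
data has length 6. Negative index -1 maps to positive index 6 + (-1) = 5. data[5] = 24.
Sum: 65 + 24 = 89.

89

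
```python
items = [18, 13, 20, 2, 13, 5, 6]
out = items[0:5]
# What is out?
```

items has length 7. The slice items[0:5] selects indices [0, 1, 2, 3, 4] (0->18, 1->13, 2->20, 3->2, 4->13), giving [18, 13, 20, 2, 13].

[18, 13, 20, 2, 13]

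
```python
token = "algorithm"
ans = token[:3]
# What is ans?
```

token has length 9. The slice token[:3] selects indices [0, 1, 2] (0->'a', 1->'l', 2->'g'), giving 'alg'.

'alg'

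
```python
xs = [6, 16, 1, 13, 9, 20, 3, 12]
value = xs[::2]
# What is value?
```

xs has length 8. The slice xs[::2] selects indices [0, 2, 4, 6] (0->6, 2->1, 4->9, 6->3), giving [6, 1, 9, 3].

[6, 1, 9, 3]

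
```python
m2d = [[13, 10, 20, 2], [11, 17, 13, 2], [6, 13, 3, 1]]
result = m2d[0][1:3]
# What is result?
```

m2d[0] = [13, 10, 20, 2]. m2d[0] has length 4. The slice m2d[0][1:3] selects indices [1, 2] (1->10, 2->20), giving [10, 20].

[10, 20]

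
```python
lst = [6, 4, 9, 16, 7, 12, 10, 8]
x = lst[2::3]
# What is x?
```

lst has length 8. The slice lst[2::3] selects indices [2, 5] (2->9, 5->12), giving [9, 12].

[9, 12]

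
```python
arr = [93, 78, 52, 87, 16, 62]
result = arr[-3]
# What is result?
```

arr has length 6. Negative index -3 maps to positive index 6 + (-3) = 3. arr[3] = 87.

87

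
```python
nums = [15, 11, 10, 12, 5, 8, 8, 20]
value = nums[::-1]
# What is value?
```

nums has length 8. The slice nums[::-1] selects indices [7, 6, 5, 4, 3, 2, 1, 0] (7->20, 6->8, 5->8, 4->5, 3->12, 2->10, 1->11, 0->15), giving [20, 8, 8, 5, 12, 10, 11, 15].

[20, 8, 8, 5, 12, 10, 11, 15]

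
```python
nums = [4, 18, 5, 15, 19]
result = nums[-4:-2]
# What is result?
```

nums has length 5. The slice nums[-4:-2] selects indices [1, 2] (1->18, 2->5), giving [18, 5].

[18, 5]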